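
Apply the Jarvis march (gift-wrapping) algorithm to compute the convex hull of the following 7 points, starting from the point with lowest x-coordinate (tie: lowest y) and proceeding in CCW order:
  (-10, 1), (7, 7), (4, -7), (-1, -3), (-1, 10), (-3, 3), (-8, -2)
Hull (CCW) = [(-10, 1), (-8, -2), (4, -7), (7, 7), (-1, 10)]

Jarvis march: at each step, from the current hull vertex p, select the next vertex q as the point such that every other point lies strictly to the left of (or on) the directed line p → q. (Equivalently: for every other point r, the cross product (q − p) × (r − p) ≥ 0.)
Starting point (lowest x, tie lowest y): (-10, 1). Wrap until returning to start. Resulting hull: (-10, 1), (-8, -2), (4, -7), (7, 7), (-1, 10).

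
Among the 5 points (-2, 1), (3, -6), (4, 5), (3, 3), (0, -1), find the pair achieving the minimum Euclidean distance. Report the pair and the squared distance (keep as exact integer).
Pair = ((4, 5), (3, 3)); squared distance = 5

Compute all C(5, 2) = 10 pairwise squared distances (x_i − x_j)² + (y_i − y_j)². The minimum is 5, attained by the pair ((4, 5), (3, 3)).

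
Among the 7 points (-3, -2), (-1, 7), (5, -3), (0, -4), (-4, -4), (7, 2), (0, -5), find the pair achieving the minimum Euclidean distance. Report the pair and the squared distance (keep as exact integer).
Pair = ((0, -4), (0, -5)); squared distance = 1

Compute all C(7, 2) = 21 pairwise squared distances (x_i − x_j)² + (y_i − y_j)². The minimum is 1, attained by the pair ((0, -4), (0, -5)).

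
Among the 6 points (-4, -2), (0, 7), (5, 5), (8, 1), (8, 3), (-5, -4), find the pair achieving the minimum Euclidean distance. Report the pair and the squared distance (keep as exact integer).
Pair = ((8, 1), (8, 3)); squared distance = 4

Compute all C(6, 2) = 15 pairwise squared distances (x_i − x_j)² + (y_i − y_j)². The minimum is 4, attained by the pair ((8, 1), (8, 3)).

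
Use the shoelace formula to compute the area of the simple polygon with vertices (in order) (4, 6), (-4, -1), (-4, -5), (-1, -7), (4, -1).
Area = 58

Shoelace formula: Area = (1/2) |Σ_i (x_i · y_{i+1} − x_{i+1} · y_i)| (indices mod n). Compute each cross term:
  (4)(-1) − (-4)(6) = 20
  (-4)(-5) − (-4)(-1) = 16
  (-4)(-7) − (-1)(-5) = 23
  (-1)(-1) − (4)(-7) = 29
  (4)(6) − (4)(-1) = 28
Sum = 116, so (signed) Area = 116/2 = 58, |Area| = 58.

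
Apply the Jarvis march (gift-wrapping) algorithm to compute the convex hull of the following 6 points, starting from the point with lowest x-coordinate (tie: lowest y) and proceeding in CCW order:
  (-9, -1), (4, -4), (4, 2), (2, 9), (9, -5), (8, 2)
Hull (CCW) = [(-9, -1), (4, -4), (9, -5), (8, 2), (2, 9)]

Jarvis march: at each step, from the current hull vertex p, select the next vertex q as the point such that every other point lies strictly to the left of (or on) the directed line p → q. (Equivalently: for every other point r, the cross product (q − p) × (r − p) ≥ 0.)
Starting point (lowest x, tie lowest y): (-9, -1). Wrap until returning to start. Resulting hull: (-9, -1), (4, -4), (9, -5), (8, 2), (2, 9).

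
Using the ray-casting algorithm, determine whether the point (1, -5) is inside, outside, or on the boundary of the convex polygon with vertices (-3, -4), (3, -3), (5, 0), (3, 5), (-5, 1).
The point (1, -5) lies strictly outside the polygon

Cast a horizontal ray to the right from the query point and count how many polygon edges it crosses (each edge strictly once or zero times, handled with the usual half-open convention). 
Parity of crossings → even ⇒ outside.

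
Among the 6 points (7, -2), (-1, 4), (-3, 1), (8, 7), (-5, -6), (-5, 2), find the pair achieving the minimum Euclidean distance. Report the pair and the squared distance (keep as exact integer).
Pair = ((-3, 1), (-5, 2)); squared distance = 5

Compute all C(6, 2) = 15 pairwise squared distances (x_i − x_j)² + (y_i − y_j)². The minimum is 5, attained by the pair ((-3, 1), (-5, 2)).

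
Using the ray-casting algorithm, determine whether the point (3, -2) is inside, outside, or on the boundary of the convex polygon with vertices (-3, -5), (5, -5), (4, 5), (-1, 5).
The point (3, -2) lies strictly inside the polygon

Cast a horizontal ray to the right from the query point and count how many polygon edges it crosses (each edge strictly once or zero times, handled with the usual half-open convention). 
Parity of crossings → odd ⇒ inside.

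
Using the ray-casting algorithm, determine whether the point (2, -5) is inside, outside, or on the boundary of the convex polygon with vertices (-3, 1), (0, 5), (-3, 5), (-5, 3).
The point (2, -5) lies strictly outside the polygon

Cast a horizontal ray to the right from the query point and count how many polygon edges it crosses (each edge strictly once or zero times, handled with the usual half-open convention). 
Parity of crossings → even ⇒ outside.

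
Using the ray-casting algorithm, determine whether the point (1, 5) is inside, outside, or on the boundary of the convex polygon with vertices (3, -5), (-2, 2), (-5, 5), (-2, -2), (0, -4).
The point (1, 5) lies strictly outside the polygon

Cast a horizontal ray to the right from the query point and count how many polygon edges it crosses (each edge strictly once or zero times, handled with the usual half-open convention). 
Parity of crossings → even ⇒ outside.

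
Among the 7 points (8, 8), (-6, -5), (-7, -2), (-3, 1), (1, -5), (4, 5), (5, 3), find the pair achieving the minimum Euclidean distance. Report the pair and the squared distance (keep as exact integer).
Pair = ((4, 5), (5, 3)); squared distance = 5

Compute all C(7, 2) = 21 pairwise squared distances (x_i − x_j)² + (y_i − y_j)². The minimum is 5, attained by the pair ((4, 5), (5, 3)).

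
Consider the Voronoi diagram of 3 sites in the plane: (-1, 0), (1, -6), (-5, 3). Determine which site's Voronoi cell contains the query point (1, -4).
Nearest site = (1, -6)

The Voronoi cell of site s contains exactly those query points closer to s than to any other site. Compute squared distances from q = (1, -4) to each site:
  (1 − 1)² + (-6 − -4)² = 4
  (-1 − 1)² + (0 − -4)² = 20
  (-5 − 1)² + (3 − -4)² = 85
Minimum is attained by (1, -6), so q lies in its Voronoi cell.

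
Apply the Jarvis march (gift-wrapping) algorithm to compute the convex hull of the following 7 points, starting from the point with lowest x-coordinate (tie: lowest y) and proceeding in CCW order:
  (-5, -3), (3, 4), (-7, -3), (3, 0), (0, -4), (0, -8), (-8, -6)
Hull (CCW) = [(-8, -6), (0, -8), (3, 0), (3, 4), (-7, -3)]

Jarvis march: at each step, from the current hull vertex p, select the next vertex q as the point such that every other point lies strictly to the left of (or on) the directed line p → q. (Equivalently: for every other point r, the cross product (q − p) × (r − p) ≥ 0.)
Starting point (lowest x, tie lowest y): (-8, -6). Wrap until returning to start. Resulting hull: (-8, -6), (0, -8), (3, 0), (3, 4), (-7, -3).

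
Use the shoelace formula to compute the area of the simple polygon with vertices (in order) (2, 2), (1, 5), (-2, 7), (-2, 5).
Area = 15/2

Shoelace formula: Area = (1/2) |Σ_i (x_i · y_{i+1} − x_{i+1} · y_i)| (indices mod n). Compute each cross term:
  (2)(5) − (1)(2) = 8
  (1)(7) − (-2)(5) = 17
  (-2)(5) − (-2)(7) = 4
  (-2)(2) − (2)(5) = -14
Sum = 15, so (signed) Area = 15/2 = 15/2, |Area| = 15/2.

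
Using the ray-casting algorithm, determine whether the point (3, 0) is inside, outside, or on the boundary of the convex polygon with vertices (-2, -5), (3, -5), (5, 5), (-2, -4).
The point (3, 0) lies strictly inside the polygon

Cast a horizontal ray to the right from the query point and count how many polygon edges it crosses (each edge strictly once or zero times, handled with the usual half-open convention). 
Parity of crossings → odd ⇒ inside.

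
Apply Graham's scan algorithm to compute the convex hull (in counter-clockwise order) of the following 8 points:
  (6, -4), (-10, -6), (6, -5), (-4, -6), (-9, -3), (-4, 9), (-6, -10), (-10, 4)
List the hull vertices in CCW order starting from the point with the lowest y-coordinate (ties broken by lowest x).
Hull (CCW) = [(-6, -10), (6, -5), (6, -4), (-4, 9), (-10, 4), (-10, -6)]

Graham scan procedure:
  1. Find the pivot p₀ = point with lowest y (tie → lowest x): (-6, -10).
  2. Sort the remaining points by polar angle around p₀.
  3. Walk through sorted points, maintaining a stack; pop the top while the last three entries make a non-left turn (cross product ≤ 0).
  4. Final stack is the convex hull in CCW order: (-6, -10), (6, -5), (6, -4), (-4, 9), (-10, 4), (-10, -6).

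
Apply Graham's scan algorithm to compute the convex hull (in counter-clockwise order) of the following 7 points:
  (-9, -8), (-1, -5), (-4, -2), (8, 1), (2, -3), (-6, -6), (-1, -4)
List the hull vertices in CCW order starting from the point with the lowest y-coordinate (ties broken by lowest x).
Hull (CCW) = [(-9, -8), (-1, -5), (8, 1), (-4, -2)]

Graham scan procedure:
  1. Find the pivot p₀ = point with lowest y (tie → lowest x): (-9, -8).
  2. Sort the remaining points by polar angle around p₀.
  3. Walk through sorted points, maintaining a stack; pop the top while the last three entries make a non-left turn (cross product ≤ 0).
  4. Final stack is the convex hull in CCW order: (-9, -8), (-1, -5), (8, 1), (-4, -2).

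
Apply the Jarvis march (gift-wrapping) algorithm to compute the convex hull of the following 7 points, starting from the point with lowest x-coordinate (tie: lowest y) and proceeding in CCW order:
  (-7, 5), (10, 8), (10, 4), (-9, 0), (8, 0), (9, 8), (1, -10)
Hull (CCW) = [(-9, 0), (1, -10), (8, 0), (10, 4), (10, 8), (9, 8), (-7, 5)]

Jarvis march: at each step, from the current hull vertex p, select the next vertex q as the point such that every other point lies strictly to the left of (or on) the directed line p → q. (Equivalently: for every other point r, the cross product (q − p) × (r − p) ≥ 0.)
Starting point (lowest x, tie lowest y): (-9, 0). Wrap until returning to start. Resulting hull: (-9, 0), (1, -10), (8, 0), (10, 4), (10, 8), (9, 8), (-7, 5).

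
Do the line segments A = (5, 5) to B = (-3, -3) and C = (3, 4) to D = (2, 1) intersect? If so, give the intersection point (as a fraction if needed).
Yes; intersection at (5/2, 5/2) (t = 5/16 on AB, s = 1/2 on CD)

Parametrize AB as A + t(B − A) = (5 + -8 t, 5 + -8 t) and CD as C + s(D − C) = (3 + -1 s, 4 + -3 s). Solve the linear system for (t, s). Determinant = -16 ≠ 0, so a unique intersection of the containing lines exists. Solution: t = 5/16, s = 1/2 — both in [0, 1], so the segments cross. Intersection point: (5/2, 5/2).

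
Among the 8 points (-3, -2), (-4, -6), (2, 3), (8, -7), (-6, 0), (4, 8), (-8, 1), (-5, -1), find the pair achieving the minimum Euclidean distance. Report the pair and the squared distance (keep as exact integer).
Pair = ((-6, 0), (-5, -1)); squared distance = 2

Compute all C(8, 2) = 28 pairwise squared distances (x_i − x_j)² + (y_i − y_j)². The minimum is 2, attained by the pair ((-6, 0), (-5, -1)).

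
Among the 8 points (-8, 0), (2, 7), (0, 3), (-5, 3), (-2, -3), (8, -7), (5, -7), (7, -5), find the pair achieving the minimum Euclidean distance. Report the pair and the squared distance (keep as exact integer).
Pair = ((8, -7), (7, -5)); squared distance = 5

Compute all C(8, 2) = 28 pairwise squared distances (x_i − x_j)² + (y_i − y_j)². The minimum is 5, attained by the pair ((8, -7), (7, -5)).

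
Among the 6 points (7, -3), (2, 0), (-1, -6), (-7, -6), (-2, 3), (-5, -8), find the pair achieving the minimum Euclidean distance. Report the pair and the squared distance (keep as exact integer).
Pair = ((-7, -6), (-5, -8)); squared distance = 8

Compute all C(6, 2) = 15 pairwise squared distances (x_i − x_j)² + (y_i − y_j)². The minimum is 8, attained by the pair ((-7, -6), (-5, -8)).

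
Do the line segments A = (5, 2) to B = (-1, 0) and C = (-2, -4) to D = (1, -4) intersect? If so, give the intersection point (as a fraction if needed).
No (intersection of containing lines falls outside at least one segment)

Parametrize and solve: t = 3, s = -11/3. At least one of these is outside [0, 1], so the segments do not intersect.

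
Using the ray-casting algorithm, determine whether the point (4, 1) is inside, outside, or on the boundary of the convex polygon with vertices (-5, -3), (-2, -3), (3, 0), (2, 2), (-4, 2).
The point (4, 1) lies strictly outside the polygon

Cast a horizontal ray to the right from the query point and count how many polygon edges it crosses (each edge strictly once or zero times, handled with the usual half-open convention). 
Parity of crossings → even ⇒ outside.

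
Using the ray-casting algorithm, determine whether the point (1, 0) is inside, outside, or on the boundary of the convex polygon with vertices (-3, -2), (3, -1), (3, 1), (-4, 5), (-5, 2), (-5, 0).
The point (1, 0) lies strictly inside the polygon

Cast a horizontal ray to the right from the query point and count how many polygon edges it crosses (each edge strictly once or zero times, handled with the usual half-open convention). 
Parity of crossings → odd ⇒ inside.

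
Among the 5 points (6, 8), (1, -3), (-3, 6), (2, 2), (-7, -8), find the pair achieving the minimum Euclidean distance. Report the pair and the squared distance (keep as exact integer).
Pair = ((1, -3), (2, 2)); squared distance = 26

Compute all C(5, 2) = 10 pairwise squared distances (x_i − x_j)² + (y_i − y_j)². The minimum is 26, attained by the pair ((1, -3), (2, 2)).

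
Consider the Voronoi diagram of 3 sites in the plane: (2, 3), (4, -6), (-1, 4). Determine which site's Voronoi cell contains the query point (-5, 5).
Nearest site = (-1, 4)

The Voronoi cell of site s contains exactly those query points closer to s than to any other site. Compute squared distances from q = (-5, 5) to each site:
  (-1 − -5)² + (4 − 5)² = 17
  (2 − -5)² + (3 − 5)² = 53
  (4 − -5)² + (-6 − 5)² = 202
Minimum is attained by (-1, 4), so q lies in its Voronoi cell.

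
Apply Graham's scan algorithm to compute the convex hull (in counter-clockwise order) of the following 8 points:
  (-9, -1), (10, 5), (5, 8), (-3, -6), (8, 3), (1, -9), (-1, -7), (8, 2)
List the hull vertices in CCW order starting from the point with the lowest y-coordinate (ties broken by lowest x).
Hull (CCW) = [(1, -9), (10, 5), (5, 8), (-9, -1), (-3, -6)]

Graham scan procedure:
  1. Find the pivot p₀ = point with lowest y (tie → lowest x): (1, -9).
  2. Sort the remaining points by polar angle around p₀.
  3. Walk through sorted points, maintaining a stack; pop the top while the last three entries make a non-left turn (cross product ≤ 0).
  4. Final stack is the convex hull in CCW order: (1, -9), (10, 5), (5, 8), (-9, -1), (-3, -6).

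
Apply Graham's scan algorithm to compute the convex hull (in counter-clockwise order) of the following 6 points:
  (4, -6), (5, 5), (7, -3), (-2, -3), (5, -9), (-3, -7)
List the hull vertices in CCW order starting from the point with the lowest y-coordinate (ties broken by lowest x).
Hull (CCW) = [(5, -9), (7, -3), (5, 5), (-2, -3), (-3, -7)]

Graham scan procedure:
  1. Find the pivot p₀ = point with lowest y (tie → lowest x): (5, -9).
  2. Sort the remaining points by polar angle around p₀.
  3. Walk through sorted points, maintaining a stack; pop the top while the last three entries make a non-left turn (cross product ≤ 0).
  4. Final stack is the convex hull in CCW order: (5, -9), (7, -3), (5, 5), (-2, -3), (-3, -7).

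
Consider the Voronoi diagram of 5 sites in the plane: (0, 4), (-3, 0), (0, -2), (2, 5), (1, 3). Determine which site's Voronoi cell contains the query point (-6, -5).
Nearest site = (-3, 0)

The Voronoi cell of site s contains exactly those query points closer to s than to any other site. Compute squared distances from q = (-6, -5) to each site:
  (-3 − -6)² + (0 − -5)² = 34
  (0 − -6)² + (-2 − -5)² = 45
  (1 − -6)² + (3 − -5)² = 113
  (0 − -6)² + (4 − -5)² = 117
  (2 − -6)² + (5 − -5)² = 164
Minimum is attained by (-3, 0), so q lies in its Voronoi cell.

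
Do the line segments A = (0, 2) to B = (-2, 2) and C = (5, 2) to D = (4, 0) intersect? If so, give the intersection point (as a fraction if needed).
No (intersection of containing lines falls outside at least one segment)

Parametrize and solve: t = -5/2, s = 0. At least one of these is outside [0, 1], so the segments do not intersect.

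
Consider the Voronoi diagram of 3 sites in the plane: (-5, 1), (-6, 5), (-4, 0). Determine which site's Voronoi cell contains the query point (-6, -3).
Nearest site = (-4, 0)

The Voronoi cell of site s contains exactly those query points closer to s than to any other site. Compute squared distances from q = (-6, -3) to each site:
  (-4 − -6)² + (0 − -3)² = 13
  (-5 − -6)² + (1 − -3)² = 17
  (-6 − -6)² + (5 − -3)² = 64
Minimum is attained by (-4, 0), so q lies in its Voronoi cell.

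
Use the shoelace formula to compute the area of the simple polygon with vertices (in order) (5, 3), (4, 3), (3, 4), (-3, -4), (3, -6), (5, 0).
Area = 85/2

Shoelace formula: Area = (1/2) |Σ_i (x_i · y_{i+1} − x_{i+1} · y_i)| (indices mod n). Compute each cross term:
  (5)(3) − (4)(3) = 3
  (4)(4) − (3)(3) = 7
  (3)(-4) − (-3)(4) = 0
  (-3)(-6) − (3)(-4) = 30
  (3)(0) − (5)(-6) = 30
  (5)(3) − (5)(0) = 15
Sum = 85, so (signed) Area = 85/2 = 85/2, |Area| = 85/2.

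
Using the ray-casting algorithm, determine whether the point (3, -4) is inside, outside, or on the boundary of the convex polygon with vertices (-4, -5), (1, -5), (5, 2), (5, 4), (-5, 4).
The point (3, -4) lies strictly outside the polygon

Cast a horizontal ray to the right from the query point and count how many polygon edges it crosses (each edge strictly once or zero times, handled with the usual half-open convention). 
Parity of crossings → even ⇒ outside.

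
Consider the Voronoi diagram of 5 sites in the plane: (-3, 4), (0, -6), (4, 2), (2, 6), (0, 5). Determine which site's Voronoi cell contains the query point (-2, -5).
Nearest site = (0, -6)

The Voronoi cell of site s contains exactly those query points closer to s than to any other site. Compute squared distances from q = (-2, -5) to each site:
  (0 − -2)² + (-6 − -5)² = 5
  (-3 − -2)² + (4 − -5)² = 82
  (4 − -2)² + (2 − -5)² = 85
  (0 − -2)² + (5 − -5)² = 104
  (2 − -2)² + (6 − -5)² = 137
Minimum is attained by (0, -6), so q lies in its Voronoi cell.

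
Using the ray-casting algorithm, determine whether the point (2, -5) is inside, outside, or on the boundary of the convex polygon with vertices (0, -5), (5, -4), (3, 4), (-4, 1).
The point (2, -5) lies strictly outside the polygon

Cast a horizontal ray to the right from the query point and count how many polygon edges it crosses (each edge strictly once or zero times, handled with the usual half-open convention). 
Parity of crossings → even ⇒ outside.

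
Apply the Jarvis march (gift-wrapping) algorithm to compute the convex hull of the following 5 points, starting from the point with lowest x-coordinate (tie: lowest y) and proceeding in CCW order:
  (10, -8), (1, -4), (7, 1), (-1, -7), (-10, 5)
Hull (CCW) = [(-10, 5), (-1, -7), (10, -8), (7, 1)]

Jarvis march: at each step, from the current hull vertex p, select the next vertex q as the point such that every other point lies strictly to the left of (or on) the directed line p → q. (Equivalently: for every other point r, the cross product (q − p) × (r − p) ≥ 0.)
Starting point (lowest x, tie lowest y): (-10, 5). Wrap until returning to start. Resulting hull: (-10, 5), (-1, -7), (10, -8), (7, 1).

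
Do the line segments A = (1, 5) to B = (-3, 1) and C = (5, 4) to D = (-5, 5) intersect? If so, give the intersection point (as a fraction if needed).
Yes; intersection at (5/11, 49/11) (t = 3/22 on AB, s = 5/11 on CD)

Parametrize AB as A + t(B − A) = (1 + -4 t, 5 + -4 t) and CD as C + s(D − C) = (5 + -10 s, 4 + 1 s). Solve the linear system for (t, s). Determinant = 44 ≠ 0, so a unique intersection of the containing lines exists. Solution: t = 3/22, s = 5/11 — both in [0, 1], so the segments cross. Intersection point: (5/11, 49/11).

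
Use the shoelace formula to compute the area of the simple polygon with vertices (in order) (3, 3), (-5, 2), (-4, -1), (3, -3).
Area = 67/2

Shoelace formula: Area = (1/2) |Σ_i (x_i · y_{i+1} − x_{i+1} · y_i)| (indices mod n). Compute each cross term:
  (3)(2) − (-5)(3) = 21
  (-5)(-1) − (-4)(2) = 13
  (-4)(-3) − (3)(-1) = 15
  (3)(3) − (3)(-3) = 18
Sum = 67, so (signed) Area = 67/2 = 67/2, |Area| = 67/2.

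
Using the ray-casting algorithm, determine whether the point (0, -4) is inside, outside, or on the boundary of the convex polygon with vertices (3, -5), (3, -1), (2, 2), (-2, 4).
The point (0, -4) lies strictly outside the polygon

Cast a horizontal ray to the right from the query point and count how many polygon edges it crosses (each edge strictly once or zero times, handled with the usual half-open convention). 
Parity of crossings → even ⇒ outside.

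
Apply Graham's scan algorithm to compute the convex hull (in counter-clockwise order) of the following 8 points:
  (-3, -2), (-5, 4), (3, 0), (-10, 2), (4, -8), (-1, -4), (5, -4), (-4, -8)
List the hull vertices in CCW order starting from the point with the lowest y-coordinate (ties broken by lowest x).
Hull (CCW) = [(-4, -8), (4, -8), (5, -4), (3, 0), (-5, 4), (-10, 2)]

Graham scan procedure:
  1. Find the pivot p₀ = point with lowest y (tie → lowest x): (-4, -8).
  2. Sort the remaining points by polar angle around p₀.
  3. Walk through sorted points, maintaining a stack; pop the top while the last three entries make a non-left turn (cross product ≤ 0).
  4. Final stack is the convex hull in CCW order: (-4, -8), (4, -8), (5, -4), (3, 0), (-5, 4), (-10, 2).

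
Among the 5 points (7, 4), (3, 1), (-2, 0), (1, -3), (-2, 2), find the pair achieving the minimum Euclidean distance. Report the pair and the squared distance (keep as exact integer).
Pair = ((-2, 0), (-2, 2)); squared distance = 4

Compute all C(5, 2) = 10 pairwise squared distances (x_i − x_j)² + (y_i − y_j)². The minimum is 4, attained by the pair ((-2, 0), (-2, 2)).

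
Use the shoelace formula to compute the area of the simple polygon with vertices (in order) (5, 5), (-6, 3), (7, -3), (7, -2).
Area = 47

Shoelace formula: Area = (1/2) |Σ_i (x_i · y_{i+1} − x_{i+1} · y_i)| (indices mod n). Compute each cross term:
  (5)(3) − (-6)(5) = 45
  (-6)(-3) − (7)(3) = -3
  (7)(-2) − (7)(-3) = 7
  (7)(5) − (5)(-2) = 45
Sum = 94, so (signed) Area = 94/2 = 47, |Area| = 47.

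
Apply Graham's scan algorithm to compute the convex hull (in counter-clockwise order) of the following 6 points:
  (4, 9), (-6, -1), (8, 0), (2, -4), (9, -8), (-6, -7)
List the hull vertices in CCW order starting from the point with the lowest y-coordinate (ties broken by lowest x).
Hull (CCW) = [(9, -8), (8, 0), (4, 9), (-6, -1), (-6, -7)]

Graham scan procedure:
  1. Find the pivot p₀ = point with lowest y (tie → lowest x): (9, -8).
  2. Sort the remaining points by polar angle around p₀.
  3. Walk through sorted points, maintaining a stack; pop the top while the last three entries make a non-left turn (cross product ≤ 0).
  4. Final stack is the convex hull in CCW order: (9, -8), (8, 0), (4, 9), (-6, -1), (-6, -7).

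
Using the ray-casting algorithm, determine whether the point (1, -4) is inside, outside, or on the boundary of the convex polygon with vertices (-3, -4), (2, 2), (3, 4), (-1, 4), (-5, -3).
The point (1, -4) lies strictly outside the polygon

Cast a horizontal ray to the right from the query point and count how many polygon edges it crosses (each edge strictly once or zero times, handled with the usual half-open convention). 
Parity of crossings → even ⇒ outside.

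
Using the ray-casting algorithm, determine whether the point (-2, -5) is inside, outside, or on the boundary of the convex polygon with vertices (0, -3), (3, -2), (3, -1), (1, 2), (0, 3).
The point (-2, -5) lies strictly outside the polygon

Cast a horizontal ray to the right from the query point and count how many polygon edges it crosses (each edge strictly once or zero times, handled with the usual half-open convention). 
Parity of crossings → even ⇒ outside.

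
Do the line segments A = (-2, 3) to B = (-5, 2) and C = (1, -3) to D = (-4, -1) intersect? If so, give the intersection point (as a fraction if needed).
No (intersection of containing lines falls outside at least one segment)

Parametrize and solve: t = 24/11, s = 21/11. At least one of these is outside [0, 1], so the segments do not intersect.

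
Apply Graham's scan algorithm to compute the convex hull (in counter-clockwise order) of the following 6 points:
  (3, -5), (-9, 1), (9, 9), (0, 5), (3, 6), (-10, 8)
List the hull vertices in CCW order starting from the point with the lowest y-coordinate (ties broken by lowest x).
Hull (CCW) = [(3, -5), (9, 9), (-10, 8), (-9, 1)]

Graham scan procedure:
  1. Find the pivot p₀ = point with lowest y (tie → lowest x): (3, -5).
  2. Sort the remaining points by polar angle around p₀.
  3. Walk through sorted points, maintaining a stack; pop the top while the last three entries make a non-left turn (cross product ≤ 0).
  4. Final stack is the convex hull in CCW order: (3, -5), (9, 9), (-10, 8), (-9, 1).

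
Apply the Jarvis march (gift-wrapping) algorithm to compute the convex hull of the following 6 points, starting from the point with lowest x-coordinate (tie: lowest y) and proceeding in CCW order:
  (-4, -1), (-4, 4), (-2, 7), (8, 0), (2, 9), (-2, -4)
Hull (CCW) = [(-4, -1), (-2, -4), (8, 0), (2, 9), (-2, 7), (-4, 4)]

Jarvis march: at each step, from the current hull vertex p, select the next vertex q as the point such that every other point lies strictly to the left of (or on) the directed line p → q. (Equivalently: for every other point r, the cross product (q − p) × (r − p) ≥ 0.)
Starting point (lowest x, tie lowest y): (-4, -1). Wrap until returning to start. Resulting hull: (-4, -1), (-2, -4), (8, 0), (2, 9), (-2, 7), (-4, 4).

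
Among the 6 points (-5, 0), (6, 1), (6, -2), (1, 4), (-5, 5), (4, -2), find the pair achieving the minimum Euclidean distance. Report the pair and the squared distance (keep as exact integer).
Pair = ((6, -2), (4, -2)); squared distance = 4

Compute all C(6, 2) = 15 pairwise squared distances (x_i − x_j)² + (y_i − y_j)². The minimum is 4, attained by the pair ((6, -2), (4, -2)).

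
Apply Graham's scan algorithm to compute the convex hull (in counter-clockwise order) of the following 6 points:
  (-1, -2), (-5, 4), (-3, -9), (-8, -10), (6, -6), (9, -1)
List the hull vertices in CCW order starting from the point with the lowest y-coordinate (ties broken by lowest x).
Hull (CCW) = [(-8, -10), (-3, -9), (6, -6), (9, -1), (-5, 4)]

Graham scan procedure:
  1. Find the pivot p₀ = point with lowest y (tie → lowest x): (-8, -10).
  2. Sort the remaining points by polar angle around p₀.
  3. Walk through sorted points, maintaining a stack; pop the top while the last three entries make a non-left turn (cross product ≤ 0).
  4. Final stack is the convex hull in CCW order: (-8, -10), (-3, -9), (6, -6), (9, -1), (-5, 4).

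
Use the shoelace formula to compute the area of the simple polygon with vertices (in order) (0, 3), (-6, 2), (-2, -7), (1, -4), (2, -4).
Area = 89/2

Shoelace formula: Area = (1/2) |Σ_i (x_i · y_{i+1} − x_{i+1} · y_i)| (indices mod n). Compute each cross term:
  (0)(2) − (-6)(3) = 18
  (-6)(-7) − (-2)(2) = 46
  (-2)(-4) − (1)(-7) = 15
  (1)(-4) − (2)(-4) = 4
  (2)(3) − (0)(-4) = 6
Sum = 89, so (signed) Area = 89/2 = 89/2, |Area| = 89/2.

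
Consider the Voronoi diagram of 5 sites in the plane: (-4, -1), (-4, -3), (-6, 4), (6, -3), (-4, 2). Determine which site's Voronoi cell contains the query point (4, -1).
Nearest site = (6, -3)

The Voronoi cell of site s contains exactly those query points closer to s than to any other site. Compute squared distances from q = (4, -1) to each site:
  (6 − 4)² + (-3 − -1)² = 8
  (-4 − 4)² + (-1 − -1)² = 64
  (-4 − 4)² + (-3 − -1)² = 68
  (-4 − 4)² + (2 − -1)² = 73
  (-6 − 4)² + (4 − -1)² = 125
Minimum is attained by (6, -3), so q lies in its Voronoi cell.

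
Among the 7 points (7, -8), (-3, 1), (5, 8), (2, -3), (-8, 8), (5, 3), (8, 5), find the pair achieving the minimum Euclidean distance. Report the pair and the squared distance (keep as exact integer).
Pair = ((5, 3), (8, 5)); squared distance = 13

Compute all C(7, 2) = 21 pairwise squared distances (x_i − x_j)² + (y_i − y_j)². The minimum is 13, attained by the pair ((5, 3), (8, 5)).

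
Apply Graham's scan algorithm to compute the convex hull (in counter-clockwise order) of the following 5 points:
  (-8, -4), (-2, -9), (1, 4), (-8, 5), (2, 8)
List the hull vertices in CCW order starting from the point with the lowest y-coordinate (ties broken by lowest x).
Hull (CCW) = [(-2, -9), (2, 8), (-8, 5), (-8, -4)]

Graham scan procedure:
  1. Find the pivot p₀ = point with lowest y (tie → lowest x): (-2, -9).
  2. Sort the remaining points by polar angle around p₀.
  3. Walk through sorted points, maintaining a stack; pop the top while the last three entries make a non-left turn (cross product ≤ 0).
  4. Final stack is the convex hull in CCW order: (-2, -9), (2, 8), (-8, 5), (-8, -4).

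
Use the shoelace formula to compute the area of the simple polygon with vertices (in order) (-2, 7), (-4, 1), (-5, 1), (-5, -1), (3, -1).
Area = 32

Shoelace formula: Area = (1/2) |Σ_i (x_i · y_{i+1} − x_{i+1} · y_i)| (indices mod n). Compute each cross term:
  (-2)(1) − (-4)(7) = 26
  (-4)(1) − (-5)(1) = 1
  (-5)(-1) − (-5)(1) = 10
  (-5)(-1) − (3)(-1) = 8
  (3)(7) − (-2)(-1) = 19
Sum = 64, so (signed) Area = 64/2 = 32, |Area| = 32.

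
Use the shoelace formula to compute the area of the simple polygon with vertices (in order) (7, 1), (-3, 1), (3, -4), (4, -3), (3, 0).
Area = 19

Shoelace formula: Area = (1/2) |Σ_i (x_i · y_{i+1} − x_{i+1} · y_i)| (indices mod n). Compute each cross term:
  (7)(1) − (-3)(1) = 10
  (-3)(-4) − (3)(1) = 9
  (3)(-3) − (4)(-4) = 7
  (4)(0) − (3)(-3) = 9
  (3)(1) − (7)(0) = 3
Sum = 38, so (signed) Area = 38/2 = 19, |Area| = 19.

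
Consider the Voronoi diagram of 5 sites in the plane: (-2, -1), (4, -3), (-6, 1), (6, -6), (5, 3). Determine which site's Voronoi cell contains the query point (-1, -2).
Nearest site = (-2, -1)

The Voronoi cell of site s contains exactly those query points closer to s than to any other site. Compute squared distances from q = (-1, -2) to each site:
  (-2 − -1)² + (-1 − -2)² = 2
  (4 − -1)² + (-3 − -2)² = 26
  (-6 − -1)² + (1 − -2)² = 34
  (5 − -1)² + (3 − -2)² = 61
  (6 − -1)² + (-6 − -2)² = 65
Minimum is attained by (-2, -1), so q lies in its Voronoi cell.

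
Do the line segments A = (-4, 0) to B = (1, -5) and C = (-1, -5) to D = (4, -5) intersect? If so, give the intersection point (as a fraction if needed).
Yes; intersection at (1, -5) (t = 1 on AB, s = 2/5 on CD)

Parametrize AB as A + t(B − A) = (-4 + 5 t, 0 + -5 t) and CD as C + s(D − C) = (-1 + 5 s, -5 + 0 s). Solve the linear system for (t, s). Determinant = -25 ≠ 0, so a unique intersection of the containing lines exists. Solution: t = 1, s = 2/5 — both in [0, 1], so the segments cross. Intersection point: (1, -5).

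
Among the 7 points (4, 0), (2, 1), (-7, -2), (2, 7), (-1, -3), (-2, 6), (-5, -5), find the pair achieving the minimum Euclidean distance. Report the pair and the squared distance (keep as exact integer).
Pair = ((4, 0), (2, 1)); squared distance = 5

Compute all C(7, 2) = 21 pairwise squared distances (x_i − x_j)² + (y_i − y_j)². The minimum is 5, attained by the pair ((4, 0), (2, 1)).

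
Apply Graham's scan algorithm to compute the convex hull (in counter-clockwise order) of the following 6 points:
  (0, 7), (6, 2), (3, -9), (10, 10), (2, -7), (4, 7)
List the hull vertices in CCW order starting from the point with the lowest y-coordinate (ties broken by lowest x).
Hull (CCW) = [(3, -9), (10, 10), (0, 7), (2, -7)]

Graham scan procedure:
  1. Find the pivot p₀ = point with lowest y (tie → lowest x): (3, -9).
  2. Sort the remaining points by polar angle around p₀.
  3. Walk through sorted points, maintaining a stack; pop the top while the last three entries make a non-left turn (cross product ≤ 0).
  4. Final stack is the convex hull in CCW order: (3, -9), (10, 10), (0, 7), (2, -7).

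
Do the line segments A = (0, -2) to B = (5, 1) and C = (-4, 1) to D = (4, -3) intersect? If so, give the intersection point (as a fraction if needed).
Yes; intersection at (10/11, -16/11) (t = 2/11 on AB, s = 27/44 on CD)

Parametrize AB as A + t(B − A) = (0 + 5 t, -2 + 3 t) and CD as C + s(D − C) = (-4 + 8 s, 1 + -4 s). Solve the linear system for (t, s). Determinant = 44 ≠ 0, so a unique intersection of the containing lines exists. Solution: t = 2/11, s = 27/44 — both in [0, 1], so the segments cross. Intersection point: (10/11, -16/11).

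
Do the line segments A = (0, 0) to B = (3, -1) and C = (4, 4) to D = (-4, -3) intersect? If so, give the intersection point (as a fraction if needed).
No (intersection of containing lines falls outside at least one segment)

Parametrize and solve: t = -4/29, s = 16/29. At least one of these is outside [0, 1], so the segments do not intersect.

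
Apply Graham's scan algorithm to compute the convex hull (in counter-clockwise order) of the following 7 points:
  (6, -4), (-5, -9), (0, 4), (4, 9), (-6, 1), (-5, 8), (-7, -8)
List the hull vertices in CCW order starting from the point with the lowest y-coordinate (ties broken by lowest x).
Hull (CCW) = [(-5, -9), (6, -4), (4, 9), (-5, 8), (-6, 1), (-7, -8)]

Graham scan procedure:
  1. Find the pivot p₀ = point with lowest y (tie → lowest x): (-5, -9).
  2. Sort the remaining points by polar angle around p₀.
  3. Walk through sorted points, maintaining a stack; pop the top while the last three entries make a non-left turn (cross product ≤ 0).
  4. Final stack is the convex hull in CCW order: (-5, -9), (6, -4), (4, 9), (-5, 8), (-6, 1), (-7, -8).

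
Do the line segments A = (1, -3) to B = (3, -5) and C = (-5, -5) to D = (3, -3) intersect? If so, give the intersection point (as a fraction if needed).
Yes; intersection at (7/5, -17/5) (t = 1/5 on AB, s = 4/5 on CD)

Parametrize AB as A + t(B − A) = (1 + 2 t, -3 + -2 t) and CD as C + s(D − C) = (-5 + 8 s, -5 + 2 s). Solve the linear system for (t, s). Determinant = -20 ≠ 0, so a unique intersection of the containing lines exists. Solution: t = 1/5, s = 4/5 — both in [0, 1], so the segments cross. Intersection point: (7/5, -17/5).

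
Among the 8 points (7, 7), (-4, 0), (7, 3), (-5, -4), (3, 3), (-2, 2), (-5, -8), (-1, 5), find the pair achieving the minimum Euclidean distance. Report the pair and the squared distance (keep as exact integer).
Pair = ((-4, 0), (-2, 2)); squared distance = 8

Compute all C(8, 2) = 28 pairwise squared distances (x_i − x_j)² + (y_i − y_j)². The minimum is 8, attained by the pair ((-4, 0), (-2, 2)).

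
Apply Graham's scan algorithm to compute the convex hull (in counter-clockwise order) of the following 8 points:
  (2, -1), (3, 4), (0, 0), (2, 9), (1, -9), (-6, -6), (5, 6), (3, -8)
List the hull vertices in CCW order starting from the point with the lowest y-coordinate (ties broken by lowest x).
Hull (CCW) = [(1, -9), (3, -8), (5, 6), (2, 9), (-6, -6)]

Graham scan procedure:
  1. Find the pivot p₀ = point with lowest y (tie → lowest x): (1, -9).
  2. Sort the remaining points by polar angle around p₀.
  3. Walk through sorted points, maintaining a stack; pop the top while the last three entries make a non-left turn (cross product ≤ 0).
  4. Final stack is the convex hull in CCW order: (1, -9), (3, -8), (5, 6), (2, 9), (-6, -6).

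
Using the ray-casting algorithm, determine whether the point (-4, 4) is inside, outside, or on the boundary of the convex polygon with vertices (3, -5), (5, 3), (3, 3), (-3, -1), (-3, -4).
The point (-4, 4) lies strictly outside the polygon

Cast a horizontal ray to the right from the query point and count how many polygon edges it crosses (each edge strictly once or zero times, handled with the usual half-open convention). 
Parity of crossings → even ⇒ outside.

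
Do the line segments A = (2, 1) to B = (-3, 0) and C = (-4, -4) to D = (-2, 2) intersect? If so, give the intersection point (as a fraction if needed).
Yes; intersection at (-37/14, 1/14) (t = 13/14 on AB, s = 19/28 on CD)

Parametrize AB as A + t(B − A) = (2 + -5 t, 1 + -1 t) and CD as C + s(D − C) = (-4 + 2 s, -4 + 6 s). Solve the linear system for (t, s). Determinant = 28 ≠ 0, so a unique intersection of the containing lines exists. Solution: t = 13/14, s = 19/28 — both in [0, 1], so the segments cross. Intersection point: (-37/14, 1/14).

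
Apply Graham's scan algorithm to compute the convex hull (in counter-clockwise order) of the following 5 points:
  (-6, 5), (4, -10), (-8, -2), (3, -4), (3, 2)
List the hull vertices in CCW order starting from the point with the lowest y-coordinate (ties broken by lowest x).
Hull (CCW) = [(4, -10), (3, 2), (-6, 5), (-8, -2)]

Graham scan procedure:
  1. Find the pivot p₀ = point with lowest y (tie → lowest x): (4, -10).
  2. Sort the remaining points by polar angle around p₀.
  3. Walk through sorted points, maintaining a stack; pop the top while the last three entries make a non-left turn (cross product ≤ 0).
  4. Final stack is the convex hull in CCW order: (4, -10), (3, 2), (-6, 5), (-8, -2).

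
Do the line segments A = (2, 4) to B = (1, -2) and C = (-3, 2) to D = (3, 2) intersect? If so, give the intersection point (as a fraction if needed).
Yes; intersection at (5/3, 2) (t = 1/3 on AB, s = 7/9 on CD)

Parametrize AB as A + t(B − A) = (2 + -1 t, 4 + -6 t) and CD as C + s(D − C) = (-3 + 6 s, 2 + 0 s). Solve the linear system for (t, s). Determinant = -36 ≠ 0, so a unique intersection of the containing lines exists. Solution: t = 1/3, s = 7/9 — both in [0, 1], so the segments cross. Intersection point: (5/3, 2).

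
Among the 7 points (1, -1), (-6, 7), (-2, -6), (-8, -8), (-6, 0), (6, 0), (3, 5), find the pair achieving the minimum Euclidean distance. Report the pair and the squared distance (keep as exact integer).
Pair = ((1, -1), (6, 0)); squared distance = 26

Compute all C(7, 2) = 21 pairwise squared distances (x_i − x_j)² + (y_i − y_j)². The minimum is 26, attained by the pair ((1, -1), (6, 0)).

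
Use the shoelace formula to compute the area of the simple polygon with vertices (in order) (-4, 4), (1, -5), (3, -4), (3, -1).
Area = 22

Shoelace formula: Area = (1/2) |Σ_i (x_i · y_{i+1} − x_{i+1} · y_i)| (indices mod n). Compute each cross term:
  (-4)(-5) − (1)(4) = 16
  (1)(-4) − (3)(-5) = 11
  (3)(-1) − (3)(-4) = 9
  (3)(4) − (-4)(-1) = 8
Sum = 44, so (signed) Area = 44/2 = 22, |Area| = 22.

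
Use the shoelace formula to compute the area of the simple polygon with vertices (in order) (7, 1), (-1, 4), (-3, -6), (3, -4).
Area = 54

Shoelace formula: Area = (1/2) |Σ_i (x_i · y_{i+1} − x_{i+1} · y_i)| (indices mod n). Compute each cross term:
  (7)(4) − (-1)(1) = 29
  (-1)(-6) − (-3)(4) = 18
  (-3)(-4) − (3)(-6) = 30
  (3)(1) − (7)(-4) = 31
Sum = 108, so (signed) Area = 108/2 = 54, |Area| = 54.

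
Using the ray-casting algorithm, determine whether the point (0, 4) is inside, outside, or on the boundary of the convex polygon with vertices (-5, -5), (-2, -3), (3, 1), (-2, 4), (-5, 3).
The point (0, 4) lies strictly outside the polygon

Cast a horizontal ray to the right from the query point and count how many polygon edges it crosses (each edge strictly once or zero times, handled with the usual half-open convention). 
Parity of crossings → even ⇒ outside.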